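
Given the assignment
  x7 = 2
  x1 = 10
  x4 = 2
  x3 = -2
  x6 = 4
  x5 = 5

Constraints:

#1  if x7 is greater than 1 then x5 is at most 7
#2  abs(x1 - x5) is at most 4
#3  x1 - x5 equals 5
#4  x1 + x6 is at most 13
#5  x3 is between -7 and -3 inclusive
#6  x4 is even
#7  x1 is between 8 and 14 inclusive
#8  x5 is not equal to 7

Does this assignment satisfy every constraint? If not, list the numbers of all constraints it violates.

#1 x7 = 2 > 1, so we need x5 ≤ 7; x5 = 5 ≤ 7 — satisfied.
#2 abs(10 - 5) = 5; 5 > 4, exceeds bound 4 — violated.
#3 x1 - x5 = 10 - 5 = 5 — satisfied.
#4 x1 + x6 = 10 + 4 = 14; 14 > 13, bound 13 not met — violated.
#5 x3 = -2 is outside [-7, -3] — violated.
#6 x4 = 2 is even — satisfied.
#7 x1 = 10 lies in [8, 14] — satisfied.
#8 x5 = 5, and 5 ≠ 7 — satisfied.

Constraints 2, 4, and 5 are violated.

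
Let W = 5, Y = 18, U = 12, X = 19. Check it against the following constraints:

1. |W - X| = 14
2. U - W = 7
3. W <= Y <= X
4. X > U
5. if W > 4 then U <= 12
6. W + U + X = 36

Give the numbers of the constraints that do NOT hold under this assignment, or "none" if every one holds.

1. |5 - 19| = 14 — satisfied.
2. U - W = 12 - 5 = 7 — satisfied.
3. values 5 <= 18 <= 19 — satisfied.
4. X = 19, U = 12; 19 > 12 — satisfied.
5. W = 5 > 4, so we need U ≤ 12; U = 12 ≤ 12 — satisfied.
6. W + U + X = 5 + 12 + 19 = 36 — satisfied.

The assignment satisfies every constraint.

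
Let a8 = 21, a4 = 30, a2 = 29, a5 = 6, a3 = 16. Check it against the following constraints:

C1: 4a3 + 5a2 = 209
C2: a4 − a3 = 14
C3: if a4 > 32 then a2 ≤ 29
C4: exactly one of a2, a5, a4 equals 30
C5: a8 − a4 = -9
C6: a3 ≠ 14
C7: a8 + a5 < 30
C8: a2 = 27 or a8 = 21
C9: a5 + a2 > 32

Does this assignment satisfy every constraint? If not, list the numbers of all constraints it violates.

C1: 4a3 + 5a2 = 4(16) + 5(29) = 209  ✔
C2: a4 − a3 = 30 − 16 = 14  ✔
C3: a4 = 30, not > 32; antecedent false, conditional vacuously true  ✔
C4: a2=29, a5=6, a4=30; 1 of them equals 30  ✔
C5: a8 − a4 = 21 − 30 = -9  ✔
C6: a3 = 16, and 16 ≠ 14  ✔
C7: a8 + a5 = 21 + 6 = 27; 27 < 30  ✔
C8: a2 = 29 ≠ 27, but a8 = 21 = 21 (second disjunct)  ✔
C9: a5 + a2 = 6 + 29 = 35; 35 > 32  ✔

Yes — all constraints hold.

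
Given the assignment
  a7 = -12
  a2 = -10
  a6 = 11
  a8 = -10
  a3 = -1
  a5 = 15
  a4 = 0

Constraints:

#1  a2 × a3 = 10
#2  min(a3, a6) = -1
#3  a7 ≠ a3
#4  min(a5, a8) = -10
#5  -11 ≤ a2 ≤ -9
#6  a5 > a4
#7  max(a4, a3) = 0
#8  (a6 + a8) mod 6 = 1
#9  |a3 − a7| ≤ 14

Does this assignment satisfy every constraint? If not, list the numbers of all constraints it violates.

#1 a2 × a3 = -10 × (-1) = 10 — OK.
#2 min(-1, 11) = -1 — OK.
#3 a7 = -12, a3 = -1; distinct — OK.
#4 min(15, -10) = -10 — OK.
#5 a2 = -10 lies in [-11, -9] — OK.
#6 a5 = 15, a4 = 0; 15 > 0 — OK.
#7 max(0, -1) = 0 — OK.
#8 a6 + a8 = 1; 1 mod 6 = 1 — OK.
#9 |-1 − (-12)| = 11; 11 ≤ 14 — OK.

The assignment satisfies every constraint.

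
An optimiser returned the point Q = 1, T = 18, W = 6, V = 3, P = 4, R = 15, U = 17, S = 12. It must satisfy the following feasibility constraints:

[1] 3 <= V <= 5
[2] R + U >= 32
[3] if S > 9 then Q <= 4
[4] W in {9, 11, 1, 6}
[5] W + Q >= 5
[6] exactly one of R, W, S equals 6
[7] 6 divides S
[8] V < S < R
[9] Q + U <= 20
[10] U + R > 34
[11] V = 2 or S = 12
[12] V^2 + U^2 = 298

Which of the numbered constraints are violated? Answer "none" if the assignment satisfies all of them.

Violated: 10.

[1] V = 3 lies in [3, 5]  yes
[2] R + U = 15 + 17 = 32; 32 ≥ 32  yes
[3] S = 12 > 9, so we need Q ≤ 4; Q = 1 ≤ 4  yes
[4] W = 6 is in {9, 11, 1, 6}  yes
[5] W + Q = 6 + 1 = 7; 7 ≥ 5  yes
[6] R=15, W=6, S=12; 1 of them equals 6  yes
[7] 12 / 6 = 2, so 6 divides 12  yes
[8] values 3 < 12 < 15  yes
[9] Q + U = 1 + 17 = 18; 18 ≤ 20  yes
[10] U + R = 17 + 15 = 32; 32 ≤ 34, bound 34 not met  no
[11] V = 3 ≠ 2, but S = 12 = 12 (second disjunct)  yes
[12] V^2 + U^2 = 3^2 + 17^2 = 9 + 289 = 298  yes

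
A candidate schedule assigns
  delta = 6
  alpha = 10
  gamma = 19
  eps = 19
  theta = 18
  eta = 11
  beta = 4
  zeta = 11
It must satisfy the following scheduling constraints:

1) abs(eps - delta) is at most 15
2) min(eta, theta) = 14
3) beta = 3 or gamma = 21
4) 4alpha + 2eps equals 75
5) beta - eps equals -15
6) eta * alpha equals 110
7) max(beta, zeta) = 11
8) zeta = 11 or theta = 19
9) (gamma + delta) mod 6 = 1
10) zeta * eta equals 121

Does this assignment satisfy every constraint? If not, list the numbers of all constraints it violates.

The assignment fails constraints 2, 3, 4.

1) abs(19 - 6) = 13; 13 ≤ 15 — OK.
2) min(11, 18) = 11, not 14 — violated.
3) beta = 4 ≠ 3 and gamma = 19 ≠ 21; both disjuncts false — violated.
4) 4alpha + 2eps = 4(10) + 2(19) = 78, not 75 — violated.
5) beta - eps = 4 - 19 = -15 — OK.
6) eta * alpha = 11 * 10 = 110 — OK.
7) max(4, 11) = 11 — OK.
8) zeta = 11 = 11 (first disjunct) — OK.
9) gamma + delta = 25; 25 mod 6 = 1 — OK.
10) zeta * eta = 11 * 11 = 121 — OK.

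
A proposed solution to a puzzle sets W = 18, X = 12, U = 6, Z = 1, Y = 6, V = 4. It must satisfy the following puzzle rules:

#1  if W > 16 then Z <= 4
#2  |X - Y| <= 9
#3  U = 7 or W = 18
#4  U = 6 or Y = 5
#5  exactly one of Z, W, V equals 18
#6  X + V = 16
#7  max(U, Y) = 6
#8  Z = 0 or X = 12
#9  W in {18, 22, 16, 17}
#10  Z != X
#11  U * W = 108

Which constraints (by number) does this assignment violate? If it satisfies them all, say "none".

#1 W = 18 > 16, so we need Z ≤ 4; Z = 1 ≤ 4 — holds.
#2 |12 - 6| = 6; 6 ≤ 9 — holds.
#3 U = 6 ≠ 7, but W = 18 = 18 (second disjunct) — holds.
#4 U = 6 = 6 (first disjunct) — holds.
#5 Z=1, W=18, V=4; 1 of them equals 18 — holds.
#6 X + V = 12 + 4 = 16 — holds.
#7 max(6, 6) = 6 — holds.
#8 Z = 1 ≠ 0, but X = 12 = 12 (second disjunct) — holds.
#9 W = 18 is in {18, 22, 16, 17} — holds.
#10 Z = 1, X = 12; distinct — holds.
#11 U * W = 6 * 18 = 108 — holds.

All constraints are satisfied.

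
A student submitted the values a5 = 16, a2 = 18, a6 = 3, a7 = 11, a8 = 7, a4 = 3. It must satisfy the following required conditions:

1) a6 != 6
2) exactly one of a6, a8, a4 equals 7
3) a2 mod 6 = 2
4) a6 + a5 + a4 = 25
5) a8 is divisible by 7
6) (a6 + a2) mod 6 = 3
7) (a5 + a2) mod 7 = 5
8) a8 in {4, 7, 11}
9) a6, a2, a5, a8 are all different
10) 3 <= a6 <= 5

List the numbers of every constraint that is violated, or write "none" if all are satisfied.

Violated: 3, 4, 7.

1) a6 = 3, and 3 ≠ 6 — holds.
2) a6=3, a8=7, a4=3; 1 of them equals 7 — holds.
3) 18 mod 6 = 0, not 2 — fails.
4) a6 + a5 + a4 = 3 + 16 + 3 = 22, not 25 — fails.
5) 7 / 7 = 1, so 7 divides 7 — holds.
6) a6 + a2 = 21; 21 mod 6 = 3 — holds.
7) a5 + a2 = 34; 34 mod 7 = 6, not 5 — fails.
8) a8 = 7 is in {4, 7, 11} — holds.
9) values 3, 18, 16, 7 are pairwise distinct — holds.
10) a6 = 3 lies in [3, 5] — holds.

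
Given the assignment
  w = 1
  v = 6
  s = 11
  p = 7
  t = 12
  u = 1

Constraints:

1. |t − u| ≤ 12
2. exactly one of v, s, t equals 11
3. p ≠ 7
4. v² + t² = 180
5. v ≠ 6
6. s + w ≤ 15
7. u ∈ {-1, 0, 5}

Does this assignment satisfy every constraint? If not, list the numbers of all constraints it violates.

1. |12 − 1| = 11; 11 ≤ 12  holds
2. v=6, s=11, t=12; 1 of them equals 11  holds
3. p = 7, but 7 is required to differ  fails
4. v² + t² = 6² + 12² = 36 + 144 = 180  holds
5. v = 6, but 6 is required to differ  fails
6. s + w = 11 + 1 = 12; 12 ≤ 15  holds
7. u = 1 is not in {-1, 0, 5}  fails

Violated: 3, 5, 7.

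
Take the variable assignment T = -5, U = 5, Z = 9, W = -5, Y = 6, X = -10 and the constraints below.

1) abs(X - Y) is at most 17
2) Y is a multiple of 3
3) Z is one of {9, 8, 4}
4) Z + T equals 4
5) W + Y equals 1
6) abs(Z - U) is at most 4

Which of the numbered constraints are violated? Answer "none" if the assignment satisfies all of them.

1) abs(-10 - 6) = 16; 16 ≤ 17 — holds.
2) 6 / 3 = 2, so 3 divides 6 — holds.
3) Z = 9 is in {9, 8, 4} — holds.
4) Z + T = 9 + (-5) = 4 — holds.
5) W + Y = -5 + 6 = 1 — holds.
6) abs(9 - 5) = 4; 4 ≤ 4 — holds.

All constraints are satisfied.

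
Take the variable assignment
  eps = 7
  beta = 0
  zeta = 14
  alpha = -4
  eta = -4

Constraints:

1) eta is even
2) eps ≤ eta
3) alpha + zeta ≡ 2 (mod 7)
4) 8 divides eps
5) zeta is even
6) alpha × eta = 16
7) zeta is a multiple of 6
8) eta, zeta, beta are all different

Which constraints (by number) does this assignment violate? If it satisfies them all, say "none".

1) eta = -4 is even  ✔
2) eps = 7, eta = -4; 7 > -4 (want ≤)  ✘
3) alpha + zeta = 10; 10 mod 7 = 3, not 2  ✘
4) 7 = 8×0 + 7, so 8 does not divide 7  ✘
5) zeta = 14 is even  ✔
6) alpha × eta = -4 × (-4) = 16  ✔
7) 14 = 6×2 + 2, so 6 does not divide 14  ✘
8) values -4, 14, 0 are pairwise distinct  ✔

Constraints 2, 3, 4, 7 do not hold.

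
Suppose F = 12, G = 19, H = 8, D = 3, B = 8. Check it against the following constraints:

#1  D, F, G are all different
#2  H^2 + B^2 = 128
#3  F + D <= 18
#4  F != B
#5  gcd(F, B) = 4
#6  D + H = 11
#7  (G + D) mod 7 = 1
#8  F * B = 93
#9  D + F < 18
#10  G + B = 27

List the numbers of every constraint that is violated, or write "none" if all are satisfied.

#1 values 3, 12, 19 are pairwise distinct  ✔
#2 H^2 + B^2 = 8^2 + 8^2 = 64 + 64 = 128  ✔
#3 F + D = 12 + 3 = 15; 15 ≤ 18  ✔
#4 F = 12, B = 8; distinct  ✔
#5 gcd(12, 8) = 4  ✔
#6 D + H = 3 + 8 = 11  ✔
#7 G + D = 22; 22 mod 7 = 1  ✔
#8 F * B = 12 * 8 = 96, not 93  ✘
#9 D + F = 3 + 12 = 15; 15 < 18  ✔
#10 G + B = 19 + 8 = 27  ✔

Violated: 8.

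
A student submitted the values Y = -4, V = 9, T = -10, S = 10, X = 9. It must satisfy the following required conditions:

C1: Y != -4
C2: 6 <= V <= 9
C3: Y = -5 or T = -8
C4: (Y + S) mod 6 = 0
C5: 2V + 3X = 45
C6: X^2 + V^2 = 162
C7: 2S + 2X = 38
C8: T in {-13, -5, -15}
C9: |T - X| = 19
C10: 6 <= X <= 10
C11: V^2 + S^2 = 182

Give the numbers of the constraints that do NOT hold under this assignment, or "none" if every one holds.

Constraints 1, 3, 8, 11 are violated.

C1: Y = -4, but -4 is required to differ  ✘
C2: V = 9 lies in [6, 9]  ✔
C3: Y = -4 ≠ -5 and T = -10 ≠ -8; both disjuncts false  ✘
C4: Y + S = 6; 6 mod 6 = 0  ✔
C5: 2V + 3X = 2(9) + 3(9) = 45  ✔
C6: X^2 + V^2 = 9^2 + 9^2 = 81 + 81 = 162  ✔
C7: 2S + 2X = 2(10) + 2(9) = 38  ✔
C8: T = -10 is not in {-13, -5, -15}  ✘
C9: |-10 - 9| = 19  ✔
C10: X = 9 lies in [6, 10]  ✔
C11: V^2 + S^2 = 9^2 + 10^2 = 81 + 100 = 181, not 182  ✘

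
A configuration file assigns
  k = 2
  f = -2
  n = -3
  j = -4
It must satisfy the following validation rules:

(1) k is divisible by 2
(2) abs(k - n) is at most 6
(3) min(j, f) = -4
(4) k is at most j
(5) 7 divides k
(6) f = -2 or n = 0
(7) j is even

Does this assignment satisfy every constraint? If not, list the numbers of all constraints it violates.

Constraints 4 and 5 do not hold.

(1) 2 / 2 = 1, so 2 divides 2 — OK.
(2) abs(2 - (-3)) = 5; 5 ≤ 6 — OK.
(3) min(-4, -2) = -4 — OK.
(4) k = 2, j = -4; 2 > -4 (want ≤) — violated.
(5) 2 = 7*0 + 2, so 7 does not divide 2 — violated.
(6) f = -2 = -2 (first disjunct) — OK.
(7) j = -4 is even — OK.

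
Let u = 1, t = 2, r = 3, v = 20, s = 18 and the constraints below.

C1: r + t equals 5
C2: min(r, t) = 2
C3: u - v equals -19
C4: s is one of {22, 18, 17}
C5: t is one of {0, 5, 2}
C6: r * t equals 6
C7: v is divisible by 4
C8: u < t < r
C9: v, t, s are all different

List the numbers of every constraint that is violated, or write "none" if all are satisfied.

C1: r + t = 3 + 2 = 5 — OK.
C2: min(3, 2) = 2 — OK.
C3: u - v = 1 - 20 = -19 — OK.
C4: s = 18 is in {22, 18, 17} — OK.
C5: t = 2 is in {0, 5, 2} — OK.
C6: r * t = 3 * 2 = 6 — OK.
C7: 20 / 4 = 5, so 4 divides 20 — OK.
C8: values 1 < 2 < 3 — OK.
C9: values 20, 2, 18 are pairwise distinct — OK.

No violations.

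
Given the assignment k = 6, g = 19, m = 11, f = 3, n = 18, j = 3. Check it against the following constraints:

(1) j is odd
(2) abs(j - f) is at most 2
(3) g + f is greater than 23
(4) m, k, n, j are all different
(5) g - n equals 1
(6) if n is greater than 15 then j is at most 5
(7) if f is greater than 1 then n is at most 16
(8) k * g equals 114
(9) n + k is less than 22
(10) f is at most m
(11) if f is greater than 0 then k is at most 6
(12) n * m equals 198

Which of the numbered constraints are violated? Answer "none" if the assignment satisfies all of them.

(1) j = 3 is odd — holds.
(2) abs(3 - 3) = 0; 0 ≤ 2 — holds.
(3) g + f = 19 + 3 = 22; 22 ≤ 23, bound 23 not met — does not hold.
(4) values 11, 6, 18, 3 are pairwise distinct — holds.
(5) g - n = 19 - 18 = 1 — holds.
(6) n = 18 > 15, so we need j ≤ 5; j = 3 ≤ 5 — holds.
(7) f = 3 > 1, so we need n ≤ 16; but n = 18 > 16 — does not hold.
(8) k * g = 6 * 19 = 114 — holds.
(9) n + k = 18 + 6 = 24; 24 ≥ 22, bound 22 not met — does not hold.
(10) f = 3, m = 11; 3 ≤ 11 — holds.
(11) f = 3 > 0, so we need k ≤ 6; k = 6 ≤ 6 — holds.
(12) n * m = 18 * 11 = 198 — holds.

Constraints 3, 7, and 9 do not hold.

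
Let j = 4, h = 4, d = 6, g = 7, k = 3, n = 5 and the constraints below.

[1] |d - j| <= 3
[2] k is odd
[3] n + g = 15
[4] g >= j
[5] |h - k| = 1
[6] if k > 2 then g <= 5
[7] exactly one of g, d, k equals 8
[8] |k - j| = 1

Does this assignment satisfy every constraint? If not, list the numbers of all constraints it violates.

[1] |6 - 4| = 2; 2 ≤ 3 — OK.
[2] k = 3 is odd — OK.
[3] n + g = 5 + 7 = 12, not 15 — violated.
[4] g = 7, j = 4; 7 ≥ 4 — OK.
[5] |4 - 3| = 1 — OK.
[6] k = 3 > 2, so we need g ≤ 5; but g = 7 > 5 — violated.
[7] g=7, d=6, k=3; 0 of them equal 8, not exactly one — violated.
[8] |3 - 4| = 1 — OK.

Constraints 3, 6, and 7 are violated.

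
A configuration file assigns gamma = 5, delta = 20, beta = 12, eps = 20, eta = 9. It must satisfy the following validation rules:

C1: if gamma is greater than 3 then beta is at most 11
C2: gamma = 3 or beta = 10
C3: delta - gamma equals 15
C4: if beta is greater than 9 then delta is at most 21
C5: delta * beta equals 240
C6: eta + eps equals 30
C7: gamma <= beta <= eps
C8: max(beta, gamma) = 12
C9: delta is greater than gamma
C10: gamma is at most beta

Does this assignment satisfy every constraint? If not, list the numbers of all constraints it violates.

Constraints 1, 2, and 6 are violated.

C1: gamma = 5 > 3, so we need beta ≤ 11; but beta = 12 > 11 — does not hold.
C2: gamma = 5 ≠ 3 and beta = 12 ≠ 10; both disjuncts false — does not hold.
C3: delta - gamma = 20 - 5 = 15 — holds.
C4: beta = 12 > 9, so we need delta ≤ 21; delta = 20 ≤ 21 — holds.
C5: delta * beta = 20 * 12 = 240 — holds.
C6: eta + eps = 9 + 20 = 29, not 30 — does not hold.
C7: values 5 <= 12 <= 20 — holds.
C8: max(12, 5) = 12 — holds.
C9: delta = 20, gamma = 5; 20 > 5 — holds.
C10: gamma = 5, beta = 12; 5 ≤ 12 — holds.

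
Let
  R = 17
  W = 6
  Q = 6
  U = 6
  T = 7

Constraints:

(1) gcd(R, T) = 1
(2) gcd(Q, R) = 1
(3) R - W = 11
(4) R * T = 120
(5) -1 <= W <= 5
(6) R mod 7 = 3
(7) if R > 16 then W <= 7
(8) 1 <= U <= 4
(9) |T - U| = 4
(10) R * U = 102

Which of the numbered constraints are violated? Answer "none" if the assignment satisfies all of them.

(1) gcd(17, 7) = 1  true
(2) gcd(6, 17) = 1  true
(3) R - W = 17 - 6 = 11  true
(4) R * T = 17 * 7 = 119, not 120  false
(5) W = 6 is outside [-1, 5]  false
(6) 17 mod 7 = 3  true
(7) R = 17 > 16, so we need W ≤ 7; W = 6 ≤ 7  true
(8) U = 6 is outside [1, 4]  false
(9) |7 - 6| = 1, not 4  false
(10) R * U = 17 * 6 = 102  true

Constraints 4, 5, 8, and 9 are violated.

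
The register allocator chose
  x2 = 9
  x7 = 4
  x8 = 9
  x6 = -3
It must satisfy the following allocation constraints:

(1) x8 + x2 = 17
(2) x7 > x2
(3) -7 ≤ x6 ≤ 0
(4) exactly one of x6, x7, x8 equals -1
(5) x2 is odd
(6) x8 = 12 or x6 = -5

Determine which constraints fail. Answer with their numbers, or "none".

Constraints 1, 2, 4, and 6 are violated.

(1) x8 + x2 = 9 + 9 = 18, not 17  ✘
(2) x7 = 4, x2 = 9; 4 ≤ 9 (want >)  ✘
(3) x6 = -3 lies in [-7, 0]  ✔
(4) x6=-3, x7=4, x8=9; 0 of them equal -1, not exactly one  ✘
(5) x2 = 9 is odd  ✔
(6) x8 = 9 ≠ 12 and x6 = -3 ≠ -5; both disjuncts false  ✘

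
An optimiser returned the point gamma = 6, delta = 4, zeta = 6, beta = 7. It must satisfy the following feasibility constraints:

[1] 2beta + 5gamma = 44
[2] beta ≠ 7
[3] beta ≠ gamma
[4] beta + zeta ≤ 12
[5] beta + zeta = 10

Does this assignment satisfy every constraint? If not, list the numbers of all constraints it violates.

[1] 2beta + 5gamma = 2(7) + 5(6) = 44  OK
[2] beta = 7, but 7 is required to differ  FAIL
[3] beta = 7, gamma = 6; distinct  OK
[4] beta + zeta = 7 + 6 = 13; 13 > 12, bound 12 not met  FAIL
[5] beta + zeta = 7 + 6 = 13, not 10  FAIL

Constraints 2, 4, and 5 do not hold.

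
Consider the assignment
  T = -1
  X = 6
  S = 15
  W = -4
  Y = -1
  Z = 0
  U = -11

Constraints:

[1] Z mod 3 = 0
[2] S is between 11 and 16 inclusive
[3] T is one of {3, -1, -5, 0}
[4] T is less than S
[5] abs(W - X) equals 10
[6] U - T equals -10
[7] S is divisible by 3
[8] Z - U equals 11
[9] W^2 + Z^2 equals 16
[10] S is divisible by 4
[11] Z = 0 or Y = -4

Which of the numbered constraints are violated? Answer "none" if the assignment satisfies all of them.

Constraint 10 is violated.

[1] 0 mod 3 = 0  yes
[2] S = 15 lies in [11, 16]  yes
[3] T = -1 is in {3, -1, -5, 0}  yes
[4] T = -1, S = 15; -1 < 15  yes
[5] abs(-4 - 6) = 10  yes
[6] U - T = -11 - (-1) = -10  yes
[7] 15 / 3 = 5, so 3 divides 15  yes
[8] Z - U = 0 - (-11) = 11  yes
[9] W^2 + Z^2 = (-4)^2 + 0^2 = 16 + 0 = 16  yes
[10] 15 = 4*3 + 3, so 4 does not divide 15  no
[11] Z = 0 = 0 (first disjunct)  yes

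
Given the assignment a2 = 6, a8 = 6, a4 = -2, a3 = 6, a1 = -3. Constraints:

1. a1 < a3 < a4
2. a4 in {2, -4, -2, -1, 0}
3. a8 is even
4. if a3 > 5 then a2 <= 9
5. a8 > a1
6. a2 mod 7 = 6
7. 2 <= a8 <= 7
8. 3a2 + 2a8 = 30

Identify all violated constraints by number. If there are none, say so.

Constraint 1 does not hold.

1. values -3, 6, -2; a3 = 6 is not < a4 = -2 — does not hold.
2. a4 = -2 is in {2, -4, -2, -1, 0} — holds.
3. a8 = 6 is even — holds.
4. a3 = 6 > 5, so we need a2 ≤ 9; a2 = 6 ≤ 9 — holds.
5. a8 = 6, a1 = -3; 6 > -3 — holds.
6. 6 mod 7 = 6 — holds.
7. a8 = 6 lies in [2, 7] — holds.
8. 3a2 + 2a8 = 3(6) + 2(6) = 30 — holds.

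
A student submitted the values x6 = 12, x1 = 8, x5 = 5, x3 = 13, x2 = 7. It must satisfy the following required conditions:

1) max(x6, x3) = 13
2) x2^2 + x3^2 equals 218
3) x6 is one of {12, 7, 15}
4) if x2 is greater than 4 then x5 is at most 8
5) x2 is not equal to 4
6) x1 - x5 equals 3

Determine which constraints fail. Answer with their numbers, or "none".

All constraints are satisfied.

1) max(12, 13) = 13 — satisfied.
2) x2^2 + x3^2 = 7^2 + 13^2 = 49 + 169 = 218 — satisfied.
3) x6 = 12 is in {12, 7, 15} — satisfied.
4) x2 = 7 > 4, so we need x5 ≤ 8; x5 = 5 ≤ 8 — satisfied.
5) x2 = 7, and 7 ≠ 4 — satisfied.
6) x1 - x5 = 8 - 5 = 3 — satisfied.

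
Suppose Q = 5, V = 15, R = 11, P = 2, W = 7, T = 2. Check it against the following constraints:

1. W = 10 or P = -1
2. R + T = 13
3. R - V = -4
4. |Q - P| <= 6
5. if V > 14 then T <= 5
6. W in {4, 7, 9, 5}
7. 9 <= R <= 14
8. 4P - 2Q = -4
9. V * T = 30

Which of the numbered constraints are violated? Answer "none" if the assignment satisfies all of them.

The assignment fails constraints 1, 8.

1. W = 7 ≠ 10 and P = 2 ≠ -1; both disjuncts false — violated.
2. R + T = 11 + 2 = 13 — satisfied.
3. R - V = 11 - 15 = -4 — satisfied.
4. |5 - 2| = 3; 3 ≤ 6 — satisfied.
5. V = 15 > 14, so we need T ≤ 5; T = 2 ≤ 5 — satisfied.
6. W = 7 is in {4, 7, 9, 5} — satisfied.
7. R = 11 lies in [9, 14] — satisfied.
8. 4P - 2Q = 4(2) - 2(5) = -2, not -4 — violated.
9. V * T = 15 * 2 = 30 — satisfied.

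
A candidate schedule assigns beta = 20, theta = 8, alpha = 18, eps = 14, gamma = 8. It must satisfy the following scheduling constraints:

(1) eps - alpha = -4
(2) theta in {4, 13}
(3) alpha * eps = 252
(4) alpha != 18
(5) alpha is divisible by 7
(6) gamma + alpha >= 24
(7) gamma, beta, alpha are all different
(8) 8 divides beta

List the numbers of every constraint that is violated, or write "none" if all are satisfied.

Constraints 2, 4, 5, and 8 are violated.

(1) eps - alpha = 14 - 18 = -4 — satisfied.
(2) theta = 8 is not in {4, 13} — violated.
(3) alpha * eps = 18 * 14 = 252 — satisfied.
(4) alpha = 18, but 18 is required to differ — violated.
(5) 18 = 7*2 + 4, so 7 does not divide 18 — violated.
(6) gamma + alpha = 8 + 18 = 26; 26 ≥ 24 — satisfied.
(7) values 8, 20, 18 are pairwise distinct — satisfied.
(8) 20 = 8*2 + 4, so 8 does not divide 20 — violated.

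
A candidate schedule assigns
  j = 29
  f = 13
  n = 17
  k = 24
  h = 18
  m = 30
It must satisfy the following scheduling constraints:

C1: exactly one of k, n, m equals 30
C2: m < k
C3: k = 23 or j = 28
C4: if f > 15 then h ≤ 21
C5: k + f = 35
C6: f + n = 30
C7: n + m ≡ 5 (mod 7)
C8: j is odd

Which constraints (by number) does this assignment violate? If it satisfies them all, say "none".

C1: k=24, n=17, m=30; 1 of them equals 30  ✔
C2: m = 30, k = 24; 30 ≥ 24 (want <)  ✘
C3: k = 24 ≠ 23 and j = 29 ≠ 28; both disjuncts false  ✘
C4: f = 13, not > 15; antecedent false, conditional vacuously true  ✔
C5: k + f = 24 + 13 = 37, not 35  ✘
C6: f + n = 13 + 17 = 30  ✔
C7: n + m = 47; 47 mod 7 = 5  ✔
C8: j = 29 is odd  ✔

Constraints 2, 3, 5 are violated.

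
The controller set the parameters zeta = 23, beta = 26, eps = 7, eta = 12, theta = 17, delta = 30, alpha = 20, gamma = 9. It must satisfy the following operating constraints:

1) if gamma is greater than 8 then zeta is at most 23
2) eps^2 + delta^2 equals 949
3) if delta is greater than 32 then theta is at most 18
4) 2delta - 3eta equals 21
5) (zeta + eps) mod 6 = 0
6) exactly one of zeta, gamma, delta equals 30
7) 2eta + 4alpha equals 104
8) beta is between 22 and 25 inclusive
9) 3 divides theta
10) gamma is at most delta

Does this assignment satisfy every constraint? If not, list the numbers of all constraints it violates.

No — constraints 4, 8, 9 are not satisfied.

1) gamma = 9 > 8, so we need zeta ≤ 23; zeta = 23 ≤ 23  holds
2) eps^2 + delta^2 = 7^2 + 30^2 = 49 + 900 = 949  holds
3) delta = 30, not > 32; antecedent false, conditional vacuously true  holds
4) 2delta - 3eta = 2(30) - 3(12) = 24, not 21  fails
5) zeta + eps = 30; 30 mod 6 = 0  holds
6) zeta=23, gamma=9, delta=30; 1 of them equals 30  holds
7) 2eta + 4alpha = 2(12) + 4(20) = 104  holds
8) beta = 26 is outside [22, 25]  fails
9) 17 = 3*5 + 2, so 3 does not divide 17  fails
10) gamma = 9, delta = 30; 9 ≤ 30  holds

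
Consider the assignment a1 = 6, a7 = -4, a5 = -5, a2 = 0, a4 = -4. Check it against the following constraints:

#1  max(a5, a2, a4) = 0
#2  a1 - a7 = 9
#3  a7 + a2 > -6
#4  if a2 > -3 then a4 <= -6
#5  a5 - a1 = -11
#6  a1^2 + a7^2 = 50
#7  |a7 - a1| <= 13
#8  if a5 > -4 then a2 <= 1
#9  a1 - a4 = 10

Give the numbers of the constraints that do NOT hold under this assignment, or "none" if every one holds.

The assignment fails constraints 2, 4, and 6.

#1 max(-5, 0, -4) = 0  yes
#2 a1 - a7 = 6 - (-4) = 10, not 9  no
#3 a7 + a2 = -4 + 0 = -4; -4 > -6  yes
#4 a2 = 0 > -3, so we need a4 ≤ -6; but a4 = -4 > -6  no
#5 a5 - a1 = -5 - 6 = -11  yes
#6 a1^2 + a7^2 = 6^2 + (-4)^2 = 36 + 16 = 52, not 50  no
#7 |-4 - 6| = 10; 10 ≤ 13  yes
#8 a5 = -5, not > -4; antecedent false, conditional vacuously true  yes
#9 a1 - a4 = 6 - (-4) = 10  yes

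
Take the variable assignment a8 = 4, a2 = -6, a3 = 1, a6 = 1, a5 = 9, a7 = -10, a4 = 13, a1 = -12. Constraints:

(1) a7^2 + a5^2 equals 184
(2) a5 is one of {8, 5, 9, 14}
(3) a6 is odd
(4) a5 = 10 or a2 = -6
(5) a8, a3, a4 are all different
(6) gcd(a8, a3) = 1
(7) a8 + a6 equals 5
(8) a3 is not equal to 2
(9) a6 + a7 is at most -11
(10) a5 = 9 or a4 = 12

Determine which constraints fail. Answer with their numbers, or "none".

Constraints 1, 9 do not hold.

(1) a7^2 + a5^2 = (-10)^2 + 9^2 = 100 + 81 = 181, not 184 — violated.
(2) a5 = 9 is in {8, 5, 9, 14} — satisfied.
(3) a6 = 1 is odd — satisfied.
(4) a5 = 9 ≠ 10, but a2 = -6 = -6 (second disjunct) — satisfied.
(5) values 4, 1, 13 are pairwise distinct — satisfied.
(6) gcd(4, 1) = 1 — satisfied.
(7) a8 + a6 = 4 + 1 = 5 — satisfied.
(8) a3 = 1, and 1 ≠ 2 — satisfied.
(9) a6 + a7 = 1 + (-10) = -9; -9 > -11, bound -11 not met — violated.
(10) a5 = 9 = 9 (first disjunct) — satisfied.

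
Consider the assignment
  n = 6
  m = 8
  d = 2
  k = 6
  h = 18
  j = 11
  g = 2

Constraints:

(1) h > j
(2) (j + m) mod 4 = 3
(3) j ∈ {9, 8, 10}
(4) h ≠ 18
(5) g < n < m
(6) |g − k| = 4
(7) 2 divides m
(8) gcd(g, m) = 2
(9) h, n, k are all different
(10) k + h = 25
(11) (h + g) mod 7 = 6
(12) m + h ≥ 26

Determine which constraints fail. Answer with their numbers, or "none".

(1) h = 18, j = 11; 18 > 11  true
(2) j + m = 19; 19 mod 4 = 3  true
(3) j = 11 is not in {9, 8, 10}  false
(4) h = 18, but 18 is required to differ  false
(5) values 2 < 6 < 8  true
(6) |2 − 6| = 4  true
(7) 8 / 2 = 4, so 2 divides 8  true
(8) gcd(2, 8) = 2  true
(9) n = k = 6, not all different  false
(10) k + h = 6 + 18 = 24, not 25  false
(11) h + g = 20; 20 mod 7 = 6  true
(12) m + h = 8 + 18 = 26; 26 ≥ 26  true

No — constraints 3, 4, 9, 10 are not satisfied.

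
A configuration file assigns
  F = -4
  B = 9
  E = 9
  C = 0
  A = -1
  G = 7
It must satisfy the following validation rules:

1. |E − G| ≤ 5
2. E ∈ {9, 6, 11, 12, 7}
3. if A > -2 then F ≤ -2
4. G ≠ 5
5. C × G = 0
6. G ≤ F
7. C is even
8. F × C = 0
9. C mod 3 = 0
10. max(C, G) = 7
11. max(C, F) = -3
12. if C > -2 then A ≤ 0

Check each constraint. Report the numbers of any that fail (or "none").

1. |9 − 7| = 2; 2 ≤ 5  true
2. E = 9 is in {9, 6, 11, 12, 7}  true
3. A = -1 > -2, so we need F ≤ -2; F = -4 ≤ -2  true
4. G = 7, and 7 ≠ 5  true
5. C × G = 0 × 7 = 0  true
6. G = 7, F = -4; 7 > -4 (want ≤)  false
7. C = 0 is even  true
8. F × C = -4 × 0 = 0  true
9. 0 mod 3 = 0  true
10. max(0, 7) = 7  true
11. max(0, -4) = 0, not -3  false
12. C = 0 > -2, so we need A ≤ 0; A = -1 ≤ 0  true

Constraints 6 and 11 do not hold.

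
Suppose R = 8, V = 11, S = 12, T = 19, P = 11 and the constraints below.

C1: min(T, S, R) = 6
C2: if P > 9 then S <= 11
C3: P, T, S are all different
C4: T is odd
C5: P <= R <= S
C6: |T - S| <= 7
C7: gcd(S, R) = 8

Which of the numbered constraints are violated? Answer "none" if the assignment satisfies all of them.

Constraints 1, 2, 5, and 7 are violated.

C1: min(19, 12, 8) = 8, not 6 — fails.
C2: P = 11 > 9, so we need S ≤ 11; but S = 12 > 11 — fails.
C3: values 11, 19, 12 are pairwise distinct — holds.
C4: T = 19 is odd — holds.
C5: values 11, 8, 12; P = 11 is not <= R = 8 — fails.
C6: |19 - 12| = 7; 7 ≤ 7 — holds.
C7: gcd(12, 8) = 4, not 8 — fails.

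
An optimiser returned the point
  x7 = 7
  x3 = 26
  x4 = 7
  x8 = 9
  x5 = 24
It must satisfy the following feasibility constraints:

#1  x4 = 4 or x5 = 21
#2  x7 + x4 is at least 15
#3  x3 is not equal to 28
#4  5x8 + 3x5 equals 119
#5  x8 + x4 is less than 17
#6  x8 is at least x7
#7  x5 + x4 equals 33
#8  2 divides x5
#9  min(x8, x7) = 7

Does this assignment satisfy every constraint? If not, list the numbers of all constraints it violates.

Constraints 1, 2, 4, and 7 are violated.

#1 x4 = 7 ≠ 4 and x5 = 24 ≠ 21; both disjuncts false  ✗
#2 x7 + x4 = 7 + 7 = 14; 14 < 15, bound 15 not met  ✗
#3 x3 = 26, and 26 ≠ 28  ✓
#4 5x8 + 3x5 = 5(9) + 3(24) = 117, not 119  ✗
#5 x8 + x4 = 9 + 7 = 16; 16 < 17  ✓
#6 x8 = 9, x7 = 7; 9 ≥ 7  ✓
#7 x5 + x4 = 24 + 7 = 31, not 33  ✗
#8 24 / 2 = 12, so 2 divides 24  ✓
#9 min(9, 7) = 7  ✓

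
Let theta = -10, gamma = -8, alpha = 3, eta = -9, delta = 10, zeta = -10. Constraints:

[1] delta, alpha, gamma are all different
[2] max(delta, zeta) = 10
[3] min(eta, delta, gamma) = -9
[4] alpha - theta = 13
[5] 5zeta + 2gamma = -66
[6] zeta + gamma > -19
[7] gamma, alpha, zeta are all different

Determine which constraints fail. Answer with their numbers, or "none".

[1] values 10, 3, -8 are pairwise distinct — OK.
[2] max(10, -10) = 10 — OK.
[3] min(-9, 10, -8) = -9 — OK.
[4] alpha - theta = 3 - (-10) = 13 — OK.
[5] 5zeta + 2gamma = 5(-10) + 2(-8) = -66 — OK.
[6] zeta + gamma = -10 + (-8) = -18; -18 > -19 — OK.
[7] values -8, 3, -10 are pairwise distinct — OK.

None — every constraint holds.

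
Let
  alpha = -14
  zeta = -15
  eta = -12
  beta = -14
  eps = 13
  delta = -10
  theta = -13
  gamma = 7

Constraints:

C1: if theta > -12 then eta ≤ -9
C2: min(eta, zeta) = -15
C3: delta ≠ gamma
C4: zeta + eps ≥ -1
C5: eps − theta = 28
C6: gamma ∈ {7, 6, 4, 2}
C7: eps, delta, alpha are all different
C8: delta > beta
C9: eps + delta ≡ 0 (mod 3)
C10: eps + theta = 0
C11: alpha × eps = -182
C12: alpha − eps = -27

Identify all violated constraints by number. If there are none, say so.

Constraints 4, 5 are violated.

C1: theta = -13, not > -12; antecedent false, conditional vacuously true — OK.
C2: min(-12, -15) = -15 — OK.
C3: delta = -10, gamma = 7; distinct — OK.
C4: zeta + eps = -15 + 13 = -2; -2 < -1, bound -1 not met — violated.
C5: eps − theta = 13 − (-13) = 26, not 28 — violated.
C6: gamma = 7 is in {7, 6, 4, 2} — OK.
C7: values 13, -10, -14 are pairwise distinct — OK.
C8: delta = -10, beta = -14; -10 > -14 — OK.
C9: eps + delta = 3; 3 mod 3 = 0 — OK.
C10: eps + theta = 13 + (-13) = 0 — OK.
C11: alpha × eps = -14 × 13 = -182 — OK.
C12: alpha − eps = -14 − 13 = -27 — OK.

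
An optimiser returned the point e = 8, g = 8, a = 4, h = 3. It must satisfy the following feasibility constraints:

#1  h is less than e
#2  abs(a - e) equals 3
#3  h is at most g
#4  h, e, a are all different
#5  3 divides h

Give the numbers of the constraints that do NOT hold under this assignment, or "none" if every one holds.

Violated: 2.

#1 h = 3, e = 8; 3 < 8 — holds.
#2 abs(4 - 8) = 4, not 3 — does not hold.
#3 h = 3, g = 8; 3 ≤ 8 — holds.
#4 values 3, 8, 4 are pairwise distinct — holds.
#5 3 / 3 = 1, so 3 divides 3 — holds.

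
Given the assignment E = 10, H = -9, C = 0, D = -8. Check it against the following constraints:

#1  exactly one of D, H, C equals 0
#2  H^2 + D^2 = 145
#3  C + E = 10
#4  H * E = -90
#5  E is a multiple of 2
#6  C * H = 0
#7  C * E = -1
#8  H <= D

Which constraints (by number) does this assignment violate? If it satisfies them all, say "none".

#1 D=-8, H=-9, C=0; 1 of them equals 0 — holds.
#2 H^2 + D^2 = (-9)^2 + (-8)^2 = 81 + 64 = 145 — holds.
#3 C + E = 0 + 10 = 10 — holds.
#4 H * E = -9 * 10 = -90 — holds.
#5 10 / 2 = 5, so 2 divides 10 — holds.
#6 C * H = 0 * (-9) = 0 — holds.
#7 C * E = 0 * 10 = 0, not -1 — fails.
#8 H = -9, D = -8; -9 ≤ -8 — holds.

The assignment fails constraint 7.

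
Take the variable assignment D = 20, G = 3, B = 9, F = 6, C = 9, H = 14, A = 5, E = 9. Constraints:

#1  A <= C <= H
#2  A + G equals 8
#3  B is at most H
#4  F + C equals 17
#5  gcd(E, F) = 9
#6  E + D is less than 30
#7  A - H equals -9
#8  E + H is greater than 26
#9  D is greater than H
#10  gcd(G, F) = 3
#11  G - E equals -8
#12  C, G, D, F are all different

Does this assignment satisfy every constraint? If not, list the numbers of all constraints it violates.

#1 values 5 <= 9 <= 14 — OK.
#2 A + G = 5 + 3 = 8 — OK.
#3 B = 9, H = 14; 9 ≤ 14 — OK.
#4 F + C = 6 + 9 = 15, not 17 — violated.
#5 gcd(9, 6) = 3, not 9 — violated.
#6 E + D = 9 + 20 = 29; 29 < 30 — OK.
#7 A - H = 5 - 14 = -9 — OK.
#8 E + H = 9 + 14 = 23; 23 ≤ 26, bound 26 not met — violated.
#9 D = 20, H = 14; 20 > 14 — OK.
#10 gcd(3, 6) = 3 — OK.
#11 G - E = 3 - 9 = -6, not -8 — violated.
#12 values 9, 3, 20, 6 are pairwise distinct — OK.

Constraints 4, 5, 8, and 11 are violated.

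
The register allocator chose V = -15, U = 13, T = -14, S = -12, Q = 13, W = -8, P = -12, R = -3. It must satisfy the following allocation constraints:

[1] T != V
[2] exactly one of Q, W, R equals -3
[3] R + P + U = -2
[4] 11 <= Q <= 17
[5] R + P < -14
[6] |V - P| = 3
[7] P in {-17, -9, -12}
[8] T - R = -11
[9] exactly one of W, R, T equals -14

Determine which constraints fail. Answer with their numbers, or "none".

[1] T = -14, V = -15; distinct — holds.
[2] Q=13, W=-8, R=-3; 1 of them equals -3 — holds.
[3] R + P + U = -3 + (-12) + 13 = -2 — holds.
[4] Q = 13 lies in [11, 17] — holds.
[5] R + P = -3 + (-12) = -15; -15 < -14 — holds.
[6] |-15 - (-12)| = 3 — holds.
[7] P = -12 is in {-17, -9, -12} — holds.
[8] T - R = -14 - (-3) = -11 — holds.
[9] W=-8, R=-3, T=-14; 1 of them equals -14 — holds.

Yes — all constraints hold.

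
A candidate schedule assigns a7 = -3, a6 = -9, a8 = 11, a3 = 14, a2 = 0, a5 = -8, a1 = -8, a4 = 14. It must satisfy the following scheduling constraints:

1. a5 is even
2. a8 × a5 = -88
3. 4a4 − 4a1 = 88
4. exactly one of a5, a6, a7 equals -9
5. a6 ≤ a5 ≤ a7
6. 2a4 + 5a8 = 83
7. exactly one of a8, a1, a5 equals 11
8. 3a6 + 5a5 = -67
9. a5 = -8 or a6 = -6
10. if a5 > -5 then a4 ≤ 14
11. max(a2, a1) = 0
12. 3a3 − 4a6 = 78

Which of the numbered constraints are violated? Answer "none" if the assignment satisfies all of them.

No violations.

1. a5 = -8 is even  ✓
2. a8 × a5 = 11 × (-8) = -88  ✓
3. 4a4 − 4a1 = 4(14) − 4(-8) = 88  ✓
4. a5=-8, a6=-9, a7=-3; 1 of them equals -9  ✓
5. values -9 ≤ -8 ≤ -3  ✓
6. 2a4 + 5a8 = 2(14) + 5(11) = 83  ✓
7. a8=11, a1=-8, a5=-8; 1 of them equals 11  ✓
8. 3a6 + 5a5 = 3(-9) + 5(-8) = -67  ✓
9. a5 = -8 = -8 (first disjunct)  ✓
10. a5 = -8, not > -5; antecedent false, conditional vacuously true  ✓
11. max(0, -8) = 0  ✓
12. 3a3 − 4a6 = 3(14) − 4(-9) = 78  ✓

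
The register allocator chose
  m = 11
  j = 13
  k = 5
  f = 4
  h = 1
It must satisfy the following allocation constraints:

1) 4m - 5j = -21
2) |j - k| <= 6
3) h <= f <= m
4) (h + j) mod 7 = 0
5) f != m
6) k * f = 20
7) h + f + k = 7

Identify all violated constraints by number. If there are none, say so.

1) 4m - 5j = 4(11) - 5(13) = -21 — holds.
2) |13 - 5| = 8; 8 > 6, exceeds bound 6 — does not hold.
3) values 1 <= 4 <= 11 — holds.
4) h + j = 14; 14 mod 7 = 0 — holds.
5) f = 4, m = 11; distinct — holds.
6) k * f = 5 * 4 = 20 — holds.
7) h + f + k = 1 + 4 + 5 = 10, not 7 — does not hold.

Violated: 2 and 7.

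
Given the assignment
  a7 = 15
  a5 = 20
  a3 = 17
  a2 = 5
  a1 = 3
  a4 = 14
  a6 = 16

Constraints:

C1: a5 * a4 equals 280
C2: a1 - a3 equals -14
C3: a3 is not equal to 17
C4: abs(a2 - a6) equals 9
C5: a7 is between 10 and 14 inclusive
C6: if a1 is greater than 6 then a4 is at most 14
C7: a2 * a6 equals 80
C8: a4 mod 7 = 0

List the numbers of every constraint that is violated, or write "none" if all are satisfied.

Constraints 3, 4, 5 do not hold.

C1: a5 * a4 = 20 * 14 = 280  yes
C2: a1 - a3 = 3 - 17 = -14  yes
C3: a3 = 17, but 17 is required to differ  no
C4: abs(5 - 16) = 11, not 9  no
C5: a7 = 15 is outside [10, 14]  no
C6: a1 = 3, not > 6; antecedent false, conditional vacuously true  yes
C7: a2 * a6 = 5 * 16 = 80  yes
C8: 14 mod 7 = 0  yes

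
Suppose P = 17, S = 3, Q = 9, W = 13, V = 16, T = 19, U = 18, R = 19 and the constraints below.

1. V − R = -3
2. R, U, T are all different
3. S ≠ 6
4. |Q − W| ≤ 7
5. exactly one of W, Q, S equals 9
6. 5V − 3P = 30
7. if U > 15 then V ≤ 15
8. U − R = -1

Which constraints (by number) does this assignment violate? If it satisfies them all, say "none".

Constraints 2, 6, 7 are violated.

1. V − R = 16 − 19 = -3  yes
2. R = T = 19, not all different  no
3. S = 3, and 3 ≠ 6  yes
4. |9 − 13| = 4; 4 ≤ 7  yes
5. W=13, Q=9, S=3; 1 of them equals 9  yes
6. 5V − 3P = 5(16) − 3(17) = 29, not 30  no
7. U = 18 > 15, so we need V ≤ 15; but V = 16 > 15  no
8. U − R = 18 − 19 = -1  yes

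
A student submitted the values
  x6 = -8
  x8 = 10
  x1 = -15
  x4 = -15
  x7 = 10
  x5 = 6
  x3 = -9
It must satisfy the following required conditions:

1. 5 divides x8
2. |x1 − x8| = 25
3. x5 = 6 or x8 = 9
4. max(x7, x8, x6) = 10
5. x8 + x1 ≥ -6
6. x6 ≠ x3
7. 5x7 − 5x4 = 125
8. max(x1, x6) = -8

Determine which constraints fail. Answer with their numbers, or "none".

No violations.

1. 10 / 5 = 2, so 5 divides 10  holds
2. |-15 − 10| = 25  holds
3. x5 = 6 = 6 (first disjunct)  holds
4. max(10, 10, -8) = 10  holds
5. x8 + x1 = 10 + (-15) = -5; -5 ≥ -6  holds
6. x6 = -8, x3 = -9; distinct  holds
7. 5x7 − 5x4 = 5(10) − 5(-15) = 125  holds
8. max(-15, -8) = -8  holds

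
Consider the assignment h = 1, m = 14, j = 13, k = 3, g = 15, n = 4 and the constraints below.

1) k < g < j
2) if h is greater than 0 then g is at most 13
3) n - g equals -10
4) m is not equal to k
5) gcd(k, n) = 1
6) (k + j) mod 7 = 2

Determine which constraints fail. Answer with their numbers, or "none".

1) values 3, 15, 13; g = 15 is not < j = 13  no
2) h = 1 > 0, so we need g ≤ 13; but g = 15 > 13  no
3) n - g = 4 - 15 = -11, not -10  no
4) m = 14, k = 3; distinct  yes
5) gcd(3, 4) = 1  yes
6) k + j = 16; 16 mod 7 = 2  yes

No — constraints 1, 2, and 3 are not satisfied.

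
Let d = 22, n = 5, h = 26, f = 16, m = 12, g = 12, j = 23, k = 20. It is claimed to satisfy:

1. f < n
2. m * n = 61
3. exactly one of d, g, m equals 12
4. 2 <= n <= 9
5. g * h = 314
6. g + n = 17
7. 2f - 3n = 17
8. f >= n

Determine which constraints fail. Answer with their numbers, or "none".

1. f = 16, n = 5; 16 ≥ 5 (want <)  ✗
2. m * n = 12 * 5 = 60, not 61  ✗
3. d=22, g=12, m=12; 2 of them equal 12, not exactly one  ✗
4. n = 5 lies in [2, 9]  ✓
5. g * h = 12 * 26 = 312, not 314  ✗
6. g + n = 12 + 5 = 17  ✓
7. 2f - 3n = 2(16) - 3(5) = 17  ✓
8. f = 16, n = 5; 16 ≥ 5  ✓

The assignment fails constraints 1, 2, 3, and 5.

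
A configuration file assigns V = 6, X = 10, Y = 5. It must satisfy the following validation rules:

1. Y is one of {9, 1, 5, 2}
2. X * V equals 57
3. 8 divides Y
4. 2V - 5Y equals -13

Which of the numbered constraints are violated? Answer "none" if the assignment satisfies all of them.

1. Y = 5 is in {9, 1, 5, 2}  ✓
2. X * V = 10 * 6 = 60, not 57  ✗
3. 5 = 8*0 + 5, so 8 does not divide 5  ✗
4. 2V - 5Y = 2(6) - 5(5) = -13  ✓

The assignment fails constraints 2 and 3.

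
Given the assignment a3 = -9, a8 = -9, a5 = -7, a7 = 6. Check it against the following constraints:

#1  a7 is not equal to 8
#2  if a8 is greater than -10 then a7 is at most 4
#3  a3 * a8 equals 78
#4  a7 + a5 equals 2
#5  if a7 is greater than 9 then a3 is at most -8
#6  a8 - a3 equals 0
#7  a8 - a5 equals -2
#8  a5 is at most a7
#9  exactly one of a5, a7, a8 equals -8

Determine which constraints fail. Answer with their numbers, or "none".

Constraints 2, 3, 4, and 9 do not hold.

#1 a7 = 6, and 6 ≠ 8  holds
#2 a8 = -9 > -10, so we need a7 ≤ 4; but a7 = 6 > 4  fails
#3 a3 * a8 = -9 * (-9) = 81, not 78  fails
#4 a7 + a5 = 6 + (-7) = -1, not 2  fails
#5 a7 = 6, not > 9; antecedent false, conditional vacuously true  holds
#6 a8 - a3 = -9 - (-9) = 0  holds
#7 a8 - a5 = -9 - (-7) = -2  holds
#8 a5 = -7, a7 = 6; -7 ≤ 6  holds
#9 a5=-7, a7=6, a8=-9; 0 of them equal -8, not exactly one  fails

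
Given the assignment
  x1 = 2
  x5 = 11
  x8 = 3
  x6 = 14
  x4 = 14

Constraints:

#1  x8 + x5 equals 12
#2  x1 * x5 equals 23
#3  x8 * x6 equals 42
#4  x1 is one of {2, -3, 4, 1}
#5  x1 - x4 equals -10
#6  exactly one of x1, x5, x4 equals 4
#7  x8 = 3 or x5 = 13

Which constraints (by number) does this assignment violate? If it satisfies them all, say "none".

No — constraints 1, 2, 5, and 6 are not satisfied.

#1 x8 + x5 = 3 + 11 = 14, not 12 — violated.
#2 x1 * x5 = 2 * 11 = 22, not 23 — violated.
#3 x8 * x6 = 3 * 14 = 42 — satisfied.
#4 x1 = 2 is in {2, -3, 4, 1} — satisfied.
#5 x1 - x4 = 2 - 14 = -12, not -10 — violated.
#6 x1=2, x5=11, x4=14; 0 of them equal 4, not exactly one — violated.
#7 x8 = 3 = 3 (first disjunct) — satisfied.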